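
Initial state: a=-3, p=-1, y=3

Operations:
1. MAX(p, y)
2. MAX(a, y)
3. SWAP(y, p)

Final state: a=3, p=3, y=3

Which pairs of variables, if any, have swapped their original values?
None

Comparing initial and final values:
y: 3 → 3
p: -1 → 3
a: -3 → 3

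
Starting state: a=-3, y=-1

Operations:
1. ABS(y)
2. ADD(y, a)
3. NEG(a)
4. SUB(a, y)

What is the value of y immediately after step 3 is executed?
y = -2

Tracing y through execution:
Initial: y = -1
After step 1 (ABS(y)): y = 1
After step 2 (ADD(y, a)): y = -2
After step 3 (NEG(a)): y = -2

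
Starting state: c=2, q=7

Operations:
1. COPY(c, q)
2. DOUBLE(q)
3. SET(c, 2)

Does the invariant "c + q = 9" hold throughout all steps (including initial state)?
No, violated after step 1

The invariant is violated after step 1.

State at each step:
Initial: c=2, q=7
After step 1: c=7, q=7
After step 2: c=7, q=14
After step 3: c=2, q=14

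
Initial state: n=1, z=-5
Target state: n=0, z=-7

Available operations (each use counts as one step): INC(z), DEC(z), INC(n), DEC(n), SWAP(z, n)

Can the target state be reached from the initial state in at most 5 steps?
Yes

Path (3 steps): DEC(z) → DEC(z) → DEC(n)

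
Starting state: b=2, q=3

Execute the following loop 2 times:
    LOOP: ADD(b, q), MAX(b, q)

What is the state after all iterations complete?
b=8, q=3

Iteration trace:
Start: b=2, q=3
After iteration 1: b=5, q=3
After iteration 2: b=8, q=3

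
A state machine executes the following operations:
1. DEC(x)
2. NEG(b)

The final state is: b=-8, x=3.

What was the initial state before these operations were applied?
b=8, x=4

Working backwards:
Final state: b=-8, x=3
Before step 2 (NEG(b)): b=8, x=3
Before step 1 (DEC(x)): b=8, x=4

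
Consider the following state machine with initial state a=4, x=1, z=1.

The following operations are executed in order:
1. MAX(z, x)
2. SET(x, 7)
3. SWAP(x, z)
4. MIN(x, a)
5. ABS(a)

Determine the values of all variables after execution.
{a: 4, x: 1, z: 7}

Step-by-step execution:
Initial: a=4, x=1, z=1
After step 1 (MAX(z, x)): a=4, x=1, z=1
After step 2 (SET(x, 7)): a=4, x=7, z=1
After step 3 (SWAP(x, z)): a=4, x=1, z=7
After step 4 (MIN(x, a)): a=4, x=1, z=7
After step 5 (ABS(a)): a=4, x=1, z=7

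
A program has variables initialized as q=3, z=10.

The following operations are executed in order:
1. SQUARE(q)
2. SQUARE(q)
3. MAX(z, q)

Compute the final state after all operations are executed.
{q: 81, z: 81}

Step-by-step execution:
Initial: q=3, z=10
After step 1 (SQUARE(q)): q=9, z=10
After step 2 (SQUARE(q)): q=81, z=10
After step 3 (MAX(z, q)): q=81, z=81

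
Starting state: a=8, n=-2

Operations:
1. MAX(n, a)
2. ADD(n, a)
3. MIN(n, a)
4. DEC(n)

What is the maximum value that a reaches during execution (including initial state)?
8

Values of a at each step:
Initial: a = 8 ← maximum
After step 1: a = 8
After step 2: a = 8
After step 3: a = 8
After step 4: a = 8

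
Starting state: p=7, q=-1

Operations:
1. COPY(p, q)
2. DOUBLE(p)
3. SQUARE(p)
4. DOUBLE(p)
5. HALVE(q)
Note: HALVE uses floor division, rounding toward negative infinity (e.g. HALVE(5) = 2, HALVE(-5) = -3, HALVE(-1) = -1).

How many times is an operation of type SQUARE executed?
1

Counting SQUARE operations:
Step 3: SQUARE(p) ← SQUARE
Total: 1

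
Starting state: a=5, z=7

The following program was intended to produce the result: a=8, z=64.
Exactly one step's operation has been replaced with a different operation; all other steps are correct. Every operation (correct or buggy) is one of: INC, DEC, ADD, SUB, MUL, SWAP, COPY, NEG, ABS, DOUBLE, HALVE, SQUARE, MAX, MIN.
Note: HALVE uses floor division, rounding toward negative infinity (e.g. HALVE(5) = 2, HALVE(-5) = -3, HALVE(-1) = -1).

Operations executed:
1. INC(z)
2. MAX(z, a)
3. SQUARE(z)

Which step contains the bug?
Step 2

Trace with buggy code:
Initial: a=5, z=7
After step 1: a=5, z=8
After step 2: a=5, z=8
After step 3: a=5, z=64
Actual final a=5, z=64 ≠ expected a=8, z=64.
Step 2 is the only position where a single-operation replacement can produce the expected result.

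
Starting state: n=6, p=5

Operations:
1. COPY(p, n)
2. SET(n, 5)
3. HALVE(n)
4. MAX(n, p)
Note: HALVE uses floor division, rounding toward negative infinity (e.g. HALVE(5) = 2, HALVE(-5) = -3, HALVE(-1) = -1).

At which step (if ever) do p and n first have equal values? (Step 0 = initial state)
Step 1

p and n first become equal after step 1.

Comparing values at each step:
Initial: p=5, n=6
After step 1: p=6, n=6 ← equal!
After step 2: p=6, n=5
After step 3: p=6, n=2
After step 4: p=6, n=6 ← equal!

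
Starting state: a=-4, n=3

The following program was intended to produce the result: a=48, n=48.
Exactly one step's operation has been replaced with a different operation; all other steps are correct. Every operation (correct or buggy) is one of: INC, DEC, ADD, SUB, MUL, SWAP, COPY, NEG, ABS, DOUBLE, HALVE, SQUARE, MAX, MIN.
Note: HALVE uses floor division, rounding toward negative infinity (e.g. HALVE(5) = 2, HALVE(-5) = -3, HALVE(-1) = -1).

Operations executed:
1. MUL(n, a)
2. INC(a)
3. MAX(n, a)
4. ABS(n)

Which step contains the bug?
Step 2

Trace with buggy code:
Initial: a=-4, n=3
After step 1: a=-4, n=-12
After step 2: a=-3, n=-12
After step 3: a=-3, n=-3
After step 4: a=-3, n=3
Actual final a=-3, n=3 ≠ expected a=48, n=48.
Step 2 is the only position where a single-operation replacement can produce the expected result.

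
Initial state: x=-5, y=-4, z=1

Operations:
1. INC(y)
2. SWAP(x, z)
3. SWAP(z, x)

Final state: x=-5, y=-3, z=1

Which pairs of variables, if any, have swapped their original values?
None

Comparing initial and final values:
z: 1 → 1
x: -5 → -5
y: -4 → -3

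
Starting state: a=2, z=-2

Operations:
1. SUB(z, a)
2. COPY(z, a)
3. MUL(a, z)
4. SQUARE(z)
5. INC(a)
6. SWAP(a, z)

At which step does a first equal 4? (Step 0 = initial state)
Step 3

Tracing a:
Initial: a = 2
After step 1: a = 2
After step 2: a = 2
After step 3: a = 4 ← first occurrence
After step 4: a = 4
After step 5: a = 5
After step 6: a = 4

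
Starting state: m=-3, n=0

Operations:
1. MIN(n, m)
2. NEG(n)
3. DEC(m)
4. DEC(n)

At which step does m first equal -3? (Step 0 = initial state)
Step 0

Tracing m:
Initial: m = -3 ← first occurrence
After step 1: m = -3
After step 2: m = -3
After step 3: m = -4
After step 4: m = -4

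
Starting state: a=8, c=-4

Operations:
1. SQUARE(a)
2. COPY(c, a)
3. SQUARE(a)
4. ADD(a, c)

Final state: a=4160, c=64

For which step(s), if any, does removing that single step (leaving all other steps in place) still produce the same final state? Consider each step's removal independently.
None - removing any single step changes the final result

Testing removal of each single step:
Without step 1: final = a=72, c=8 (different)
Without step 2: final = a=4092, c=-4 (different)
Without step 3: final = a=128, c=64 (different)
Without step 4: final = a=4096, c=64 (different)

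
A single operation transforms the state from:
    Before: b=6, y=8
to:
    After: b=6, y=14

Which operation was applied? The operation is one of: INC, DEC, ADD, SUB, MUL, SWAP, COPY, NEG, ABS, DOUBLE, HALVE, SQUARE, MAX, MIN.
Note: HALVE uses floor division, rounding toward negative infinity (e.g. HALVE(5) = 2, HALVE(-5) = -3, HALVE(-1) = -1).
ADD(y, b)

Analyzing the change:
Before: b=6, y=8
After: b=6, y=14
Variable y changed from 8 to 14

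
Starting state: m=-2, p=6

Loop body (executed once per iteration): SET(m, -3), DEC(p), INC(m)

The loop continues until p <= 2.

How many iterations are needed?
4

Tracing iterations:
Initial: m=-2, p=6
After iteration 1: m=-2, p=5
After iteration 2: m=-2, p=4
After iteration 3: m=-2, p=3
After iteration 4: m=-2, p=2
p <= 2 now holds, so the loop exits after 4 iterations.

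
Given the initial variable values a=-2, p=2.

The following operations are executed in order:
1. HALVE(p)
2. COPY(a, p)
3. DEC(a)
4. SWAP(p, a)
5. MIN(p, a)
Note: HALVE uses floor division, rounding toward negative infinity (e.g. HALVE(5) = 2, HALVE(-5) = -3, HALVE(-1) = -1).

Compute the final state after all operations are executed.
{a: 1, p: 0}

Step-by-step execution:
Initial: a=-2, p=2
After step 1 (HALVE(p)): a=-2, p=1
After step 2 (COPY(a, p)): a=1, p=1
After step 3 (DEC(a)): a=0, p=1
After step 4 (SWAP(p, a)): a=1, p=0
After step 5 (MIN(p, a)): a=1, p=0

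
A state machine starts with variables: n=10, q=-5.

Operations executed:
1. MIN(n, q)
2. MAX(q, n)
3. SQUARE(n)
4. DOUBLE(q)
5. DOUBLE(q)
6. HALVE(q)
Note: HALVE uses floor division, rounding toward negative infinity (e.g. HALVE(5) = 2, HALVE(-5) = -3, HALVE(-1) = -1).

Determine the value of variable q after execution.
q = -10

Tracing execution:
Step 1: MIN(n, q) → q = -5
Step 2: MAX(q, n) → q = -5
Step 3: SQUARE(n) → q = -5
Step 4: DOUBLE(q) → q = -10
Step 5: DOUBLE(q) → q = -20
Step 6: HALVE(q) → q = -10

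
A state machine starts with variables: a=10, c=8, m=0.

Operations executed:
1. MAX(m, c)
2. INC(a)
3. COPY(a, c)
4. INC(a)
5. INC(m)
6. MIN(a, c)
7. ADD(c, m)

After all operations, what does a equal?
a = 8

Tracing execution:
Step 1: MAX(m, c) → a = 10
Step 2: INC(a) → a = 11
Step 3: COPY(a, c) → a = 8
Step 4: INC(a) → a = 9
Step 5: INC(m) → a = 9
Step 6: MIN(a, c) → a = 8
Step 7: ADD(c, m) → a = 8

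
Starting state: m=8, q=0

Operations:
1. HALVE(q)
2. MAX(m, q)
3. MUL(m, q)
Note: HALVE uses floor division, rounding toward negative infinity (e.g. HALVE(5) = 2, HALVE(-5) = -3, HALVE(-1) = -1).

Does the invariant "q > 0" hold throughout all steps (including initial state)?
No, violated at the initial state

The invariant is violated at the initial state (step 0).

State at each step:
Initial: m=8, q=0
After step 1: m=8, q=0
After step 2: m=8, q=0
After step 3: m=0, q=0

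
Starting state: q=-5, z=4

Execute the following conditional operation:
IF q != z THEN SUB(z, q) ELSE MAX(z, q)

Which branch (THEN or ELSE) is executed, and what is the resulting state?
Branch: THEN, Final state: q=-5, z=9

Evaluating condition: q != z
q = -5, z = 4
Condition is True, so THEN branch executes
After SUB(z, q): q=-5, z=9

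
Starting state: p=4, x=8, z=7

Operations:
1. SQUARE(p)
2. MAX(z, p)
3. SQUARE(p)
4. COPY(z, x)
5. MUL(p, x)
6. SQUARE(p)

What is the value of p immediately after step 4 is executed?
p = 256

Tracing p through execution:
Initial: p = 4
After step 1 (SQUARE(p)): p = 16
After step 2 (MAX(z, p)): p = 16
After step 3 (SQUARE(p)): p = 256
After step 4 (COPY(z, x)): p = 256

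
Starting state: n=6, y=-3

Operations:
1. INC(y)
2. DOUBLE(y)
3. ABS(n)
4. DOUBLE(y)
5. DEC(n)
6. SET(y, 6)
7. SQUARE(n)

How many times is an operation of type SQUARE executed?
1

Counting SQUARE operations:
Step 7: SQUARE(n) ← SQUARE
Total: 1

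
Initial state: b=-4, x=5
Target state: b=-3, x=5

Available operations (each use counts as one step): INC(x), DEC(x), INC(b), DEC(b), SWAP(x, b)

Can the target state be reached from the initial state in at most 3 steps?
Yes

Path (1 step): INC(b)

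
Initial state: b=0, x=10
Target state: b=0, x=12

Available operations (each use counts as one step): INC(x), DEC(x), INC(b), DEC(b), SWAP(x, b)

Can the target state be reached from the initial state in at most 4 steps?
Yes

Path (2 steps): INC(x) → INC(x)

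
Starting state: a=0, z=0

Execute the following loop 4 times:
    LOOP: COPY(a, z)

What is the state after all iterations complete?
a=0, z=0

Iteration trace:
Start: a=0, z=0
After iteration 1: a=0, z=0
After iteration 2: a=0, z=0
After iteration 3: a=0, z=0
After iteration 4: a=0, z=0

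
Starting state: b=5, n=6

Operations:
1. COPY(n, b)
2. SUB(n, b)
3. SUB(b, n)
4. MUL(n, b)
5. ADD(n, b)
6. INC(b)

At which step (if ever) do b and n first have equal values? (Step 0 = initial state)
Step 1

b and n first become equal after step 1.

Comparing values at each step:
Initial: b=5, n=6
After step 1: b=5, n=5 ← equal!
After step 2: b=5, n=0
After step 3: b=5, n=0
After step 4: b=5, n=0
After step 5: b=5, n=5 ← equal!
After step 6: b=6, n=5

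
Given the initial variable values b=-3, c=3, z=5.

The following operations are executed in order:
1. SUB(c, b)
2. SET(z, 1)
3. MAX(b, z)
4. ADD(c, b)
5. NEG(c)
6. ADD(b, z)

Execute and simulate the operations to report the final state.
{b: 2, c: -7, z: 1}

Step-by-step execution:
Initial: b=-3, c=3, z=5
After step 1 (SUB(c, b)): b=-3, c=6, z=5
After step 2 (SET(z, 1)): b=-3, c=6, z=1
After step 3 (MAX(b, z)): b=1, c=6, z=1
After step 4 (ADD(c, b)): b=1, c=7, z=1
After step 5 (NEG(c)): b=1, c=-7, z=1
After step 6 (ADD(b, z)): b=2, c=-7, z=1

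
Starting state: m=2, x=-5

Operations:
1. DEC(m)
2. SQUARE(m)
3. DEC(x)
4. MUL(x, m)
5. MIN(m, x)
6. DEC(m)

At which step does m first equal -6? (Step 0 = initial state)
Step 5

Tracing m:
Initial: m = 2
After step 1: m = 1
After step 2: m = 1
After step 3: m = 1
After step 4: m = 1
After step 5: m = -6 ← first occurrence
After step 6: m = -7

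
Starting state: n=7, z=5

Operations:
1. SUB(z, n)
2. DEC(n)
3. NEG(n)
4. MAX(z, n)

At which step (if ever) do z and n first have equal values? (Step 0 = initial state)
Never

z and n never become equal during execution.

Comparing values at each step:
Initial: z=5, n=7
After step 1: z=-2, n=7
After step 2: z=-2, n=6
After step 3: z=-2, n=-6
After step 4: z=-2, n=-6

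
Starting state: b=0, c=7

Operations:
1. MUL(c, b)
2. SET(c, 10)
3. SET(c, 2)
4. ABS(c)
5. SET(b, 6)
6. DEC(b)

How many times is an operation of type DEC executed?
1

Counting DEC operations:
Step 6: DEC(b) ← DEC
Total: 1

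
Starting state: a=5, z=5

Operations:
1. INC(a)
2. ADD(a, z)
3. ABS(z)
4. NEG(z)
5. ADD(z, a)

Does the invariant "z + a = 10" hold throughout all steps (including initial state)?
No, violated after step 1

The invariant is violated after step 1.

State at each step:
Initial: a=5, z=5
After step 1: a=6, z=5
After step 2: a=11, z=5
After step 3: a=11, z=5
After step 4: a=11, z=-5
After step 5: a=11, z=6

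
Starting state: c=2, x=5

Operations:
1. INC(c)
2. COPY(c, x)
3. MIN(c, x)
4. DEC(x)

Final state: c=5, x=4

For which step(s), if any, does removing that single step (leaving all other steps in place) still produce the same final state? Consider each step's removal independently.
Step(s) 1, 3

Testing removal of each single step:
Without step 1: final = c=5, x=4 (same)
Without step 2: final = c=3, x=4 (different)
Without step 3: final = c=5, x=4 (same)
Without step 4: final = c=5, x=5 (different)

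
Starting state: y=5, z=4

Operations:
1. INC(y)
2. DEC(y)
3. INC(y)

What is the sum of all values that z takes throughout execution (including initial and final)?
16

Values of z at each step:
Initial: z = 4
After step 1: z = 4
After step 2: z = 4
After step 3: z = 4
Sum = 4 + 4 + 4 + 4 = 16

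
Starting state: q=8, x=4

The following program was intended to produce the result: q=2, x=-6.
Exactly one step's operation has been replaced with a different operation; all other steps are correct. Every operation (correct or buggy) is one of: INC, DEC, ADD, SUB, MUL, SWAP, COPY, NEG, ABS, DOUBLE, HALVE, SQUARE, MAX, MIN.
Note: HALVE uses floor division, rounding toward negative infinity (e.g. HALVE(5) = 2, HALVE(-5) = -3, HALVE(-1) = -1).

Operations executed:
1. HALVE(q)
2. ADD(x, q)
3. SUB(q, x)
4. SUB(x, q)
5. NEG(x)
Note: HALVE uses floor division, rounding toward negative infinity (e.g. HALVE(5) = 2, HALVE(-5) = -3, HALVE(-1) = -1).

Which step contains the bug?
Step 3

Trace with buggy code:
Initial: q=8, x=4
After step 1: q=4, x=4
After step 2: q=4, x=8
After step 3: q=-4, x=8
After step 4: q=-4, x=12
After step 5: q=-4, x=-12
Actual final q=-4, x=-12 ≠ expected q=2, x=-6.
Step 3 is the only position where a single-operation replacement can produce the expected result.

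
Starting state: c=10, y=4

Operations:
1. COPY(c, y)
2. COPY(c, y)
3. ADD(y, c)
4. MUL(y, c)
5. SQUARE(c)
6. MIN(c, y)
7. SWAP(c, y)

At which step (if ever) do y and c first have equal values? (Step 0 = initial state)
Step 1

y and c first become equal after step 1.

Comparing values at each step:
Initial: y=4, c=10
After step 1: y=4, c=4 ← equal!
After step 2: y=4, c=4 ← equal!
After step 3: y=8, c=4
After step 4: y=32, c=4
After step 5: y=32, c=16
After step 6: y=32, c=16
After step 7: y=16, c=32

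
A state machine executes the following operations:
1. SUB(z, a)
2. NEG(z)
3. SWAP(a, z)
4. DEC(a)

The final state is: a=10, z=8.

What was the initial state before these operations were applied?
a=8, z=-3

Working backwards:
Final state: a=10, z=8
Before step 4 (DEC(a)): a=11, z=8
Before step 3 (SWAP(a, z)): a=8, z=11
Before step 2 (NEG(z)): a=8, z=-11
Before step 1 (SUB(z, a)): a=8, z=-3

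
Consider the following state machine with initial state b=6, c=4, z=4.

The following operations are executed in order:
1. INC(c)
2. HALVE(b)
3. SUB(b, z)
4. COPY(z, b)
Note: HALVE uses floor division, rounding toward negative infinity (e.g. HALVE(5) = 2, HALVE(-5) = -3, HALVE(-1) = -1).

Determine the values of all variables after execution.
{b: -1, c: 5, z: -1}

Step-by-step execution:
Initial: b=6, c=4, z=4
After step 1 (INC(c)): b=6, c=5, z=4
After step 2 (HALVE(b)): b=3, c=5, z=4
After step 3 (SUB(b, z)): b=-1, c=5, z=4
After step 4 (COPY(z, b)): b=-1, c=5, z=-1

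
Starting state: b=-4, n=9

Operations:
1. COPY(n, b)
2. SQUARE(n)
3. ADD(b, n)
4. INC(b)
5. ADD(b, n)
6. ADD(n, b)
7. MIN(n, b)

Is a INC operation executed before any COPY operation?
No

First INC: step 4
First COPY: step 1
Since 4 > 1, COPY comes first.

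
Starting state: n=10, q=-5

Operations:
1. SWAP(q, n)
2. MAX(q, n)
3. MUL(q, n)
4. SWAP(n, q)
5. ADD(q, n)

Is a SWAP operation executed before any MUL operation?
Yes

First SWAP: step 1
First MUL: step 3
Since 1 < 3, SWAP comes first.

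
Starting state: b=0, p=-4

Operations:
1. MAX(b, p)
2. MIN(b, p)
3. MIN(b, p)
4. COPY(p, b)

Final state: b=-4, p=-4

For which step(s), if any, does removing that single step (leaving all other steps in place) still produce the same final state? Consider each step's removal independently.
Step(s) 1, 2, 3, 4

Testing removal of each single step:
Without step 1: final = b=-4, p=-4 (same)
Without step 2: final = b=-4, p=-4 (same)
Without step 3: final = b=-4, p=-4 (same)
Without step 4: final = b=-4, p=-4 (same)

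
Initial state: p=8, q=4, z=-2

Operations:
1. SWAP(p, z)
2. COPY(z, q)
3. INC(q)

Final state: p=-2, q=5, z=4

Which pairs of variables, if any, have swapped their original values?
None

Comparing initial and final values:
z: -2 → 4
q: 4 → 5
p: 8 → -2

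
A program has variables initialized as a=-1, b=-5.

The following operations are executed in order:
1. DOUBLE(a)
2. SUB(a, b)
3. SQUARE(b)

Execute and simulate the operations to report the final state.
{a: 3, b: 25}

Step-by-step execution:
Initial: a=-1, b=-5
After step 1 (DOUBLE(a)): a=-2, b=-5
After step 2 (SUB(a, b)): a=3, b=-5
After step 3 (SQUARE(b)): a=3, b=25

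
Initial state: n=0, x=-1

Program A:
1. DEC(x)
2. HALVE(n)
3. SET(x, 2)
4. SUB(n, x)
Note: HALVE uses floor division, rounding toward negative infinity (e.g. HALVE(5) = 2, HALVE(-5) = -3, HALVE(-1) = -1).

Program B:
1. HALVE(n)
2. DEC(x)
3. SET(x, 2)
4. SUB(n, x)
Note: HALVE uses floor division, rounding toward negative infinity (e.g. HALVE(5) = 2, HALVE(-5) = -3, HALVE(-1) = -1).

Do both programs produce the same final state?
Yes

Program A final state: n=-2, x=2
Program B final state: n=-2, x=2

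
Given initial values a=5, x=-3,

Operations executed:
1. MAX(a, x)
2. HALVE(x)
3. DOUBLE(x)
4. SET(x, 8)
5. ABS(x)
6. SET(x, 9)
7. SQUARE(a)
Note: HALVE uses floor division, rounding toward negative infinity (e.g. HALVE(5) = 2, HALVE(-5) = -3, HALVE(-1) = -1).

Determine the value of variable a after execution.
a = 25

Tracing execution:
Step 1: MAX(a, x) → a = 5
Step 2: HALVE(x) → a = 5
Step 3: DOUBLE(x) → a = 5
Step 4: SET(x, 8) → a = 5
Step 5: ABS(x) → a = 5
Step 6: SET(x, 9) → a = 5
Step 7: SQUARE(a) → a = 25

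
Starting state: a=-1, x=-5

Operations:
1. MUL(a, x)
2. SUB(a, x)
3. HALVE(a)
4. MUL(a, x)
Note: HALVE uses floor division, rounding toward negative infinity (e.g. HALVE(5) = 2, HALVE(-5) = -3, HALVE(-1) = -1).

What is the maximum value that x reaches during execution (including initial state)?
-5

Values of x at each step:
Initial: x = -5 ← maximum
After step 1: x = -5
After step 2: x = -5
After step 3: x = -5
After step 4: x = -5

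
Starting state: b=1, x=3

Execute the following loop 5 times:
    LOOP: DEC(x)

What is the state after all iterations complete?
b=1, x=-2

Iteration trace:
Start: b=1, x=3
After iteration 1: b=1, x=2
After iteration 2: b=1, x=1
After iteration 3: b=1, x=0
After iteration 4: b=1, x=-1
After iteration 5: b=1, x=-2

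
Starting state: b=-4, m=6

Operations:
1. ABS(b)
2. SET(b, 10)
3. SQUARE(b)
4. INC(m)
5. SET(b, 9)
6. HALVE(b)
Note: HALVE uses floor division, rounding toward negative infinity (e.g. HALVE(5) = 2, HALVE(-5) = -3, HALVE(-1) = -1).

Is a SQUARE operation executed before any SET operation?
No

First SQUARE: step 3
First SET: step 2
Since 3 > 2, SET comes first.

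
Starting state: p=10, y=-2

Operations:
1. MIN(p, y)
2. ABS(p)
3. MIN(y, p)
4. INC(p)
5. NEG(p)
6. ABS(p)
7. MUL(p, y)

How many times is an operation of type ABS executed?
2

Counting ABS operations:
Step 2: ABS(p) ← ABS
Step 6: ABS(p) ← ABS
Total: 2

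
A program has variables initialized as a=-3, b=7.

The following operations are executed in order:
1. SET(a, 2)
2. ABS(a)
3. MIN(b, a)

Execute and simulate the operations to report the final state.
{a: 2, b: 2}

Step-by-step execution:
Initial: a=-3, b=7
After step 1 (SET(a, 2)): a=2, b=7
After step 2 (ABS(a)): a=2, b=7
After step 3 (MIN(b, a)): a=2, b=2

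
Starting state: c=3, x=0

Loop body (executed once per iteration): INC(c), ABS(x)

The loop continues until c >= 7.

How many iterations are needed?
4

Tracing iterations:
Initial: c=3, x=0
After iteration 1: c=4, x=0
After iteration 2: c=5, x=0
After iteration 3: c=6, x=0
After iteration 4: c=7, x=0
c >= 7 now holds, so the loop exits after 4 iterations.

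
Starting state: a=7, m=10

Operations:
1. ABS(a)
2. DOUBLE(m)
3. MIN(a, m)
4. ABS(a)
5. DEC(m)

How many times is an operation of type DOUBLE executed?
1

Counting DOUBLE operations:
Step 2: DOUBLE(m) ← DOUBLE
Total: 1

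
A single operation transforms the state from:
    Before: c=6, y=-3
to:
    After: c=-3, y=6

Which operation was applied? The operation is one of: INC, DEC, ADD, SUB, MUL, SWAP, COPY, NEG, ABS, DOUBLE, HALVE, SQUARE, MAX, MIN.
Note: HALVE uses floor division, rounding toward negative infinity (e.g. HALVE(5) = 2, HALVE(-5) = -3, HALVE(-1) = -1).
SWAP(c, y)

Analyzing the change:
Before: c=6, y=-3
After: c=-3, y=6
Variable c changed from 6 to -3
Variable y changed from -3 to 6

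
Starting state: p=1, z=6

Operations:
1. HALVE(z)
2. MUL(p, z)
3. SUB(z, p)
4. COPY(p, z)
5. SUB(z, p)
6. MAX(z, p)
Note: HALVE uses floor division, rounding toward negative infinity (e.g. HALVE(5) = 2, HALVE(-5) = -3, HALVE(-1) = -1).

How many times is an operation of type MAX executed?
1

Counting MAX operations:
Step 6: MAX(z, p) ← MAX
Total: 1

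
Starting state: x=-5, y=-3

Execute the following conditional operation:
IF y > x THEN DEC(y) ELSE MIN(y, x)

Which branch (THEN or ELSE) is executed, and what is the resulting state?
Branch: THEN, Final state: x=-5, y=-4

Evaluating condition: y > x
y = -3, x = -5
Condition is True, so THEN branch executes
After DEC(y): x=-5, y=-4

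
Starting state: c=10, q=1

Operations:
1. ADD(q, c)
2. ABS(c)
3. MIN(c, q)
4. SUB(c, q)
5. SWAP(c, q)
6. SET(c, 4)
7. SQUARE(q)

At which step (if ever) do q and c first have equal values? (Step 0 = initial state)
Never

q and c never become equal during execution.

Comparing values at each step:
Initial: q=1, c=10
After step 1: q=11, c=10
After step 2: q=11, c=10
After step 3: q=11, c=10
After step 4: q=11, c=-1
After step 5: q=-1, c=11
After step 6: q=-1, c=4
After step 7: q=1, c=4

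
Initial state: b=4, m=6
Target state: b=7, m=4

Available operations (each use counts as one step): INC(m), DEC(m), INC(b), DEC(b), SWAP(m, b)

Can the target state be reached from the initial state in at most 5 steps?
Yes

Path (2 steps): INC(m) → SWAP(m, b)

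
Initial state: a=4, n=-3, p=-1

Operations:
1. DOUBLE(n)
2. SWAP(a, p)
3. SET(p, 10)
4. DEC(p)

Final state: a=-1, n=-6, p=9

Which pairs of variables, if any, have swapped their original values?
None

Comparing initial and final values:
n: -3 → -6
a: 4 → -1
p: -1 → 9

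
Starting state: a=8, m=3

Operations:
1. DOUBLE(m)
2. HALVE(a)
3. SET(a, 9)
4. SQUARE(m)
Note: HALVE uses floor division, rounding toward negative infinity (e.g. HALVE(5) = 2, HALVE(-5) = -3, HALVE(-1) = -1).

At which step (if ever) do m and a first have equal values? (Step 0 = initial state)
Never

m and a never become equal during execution.

Comparing values at each step:
Initial: m=3, a=8
After step 1: m=6, a=8
After step 2: m=6, a=4
After step 3: m=6, a=9
After step 4: m=36, a=9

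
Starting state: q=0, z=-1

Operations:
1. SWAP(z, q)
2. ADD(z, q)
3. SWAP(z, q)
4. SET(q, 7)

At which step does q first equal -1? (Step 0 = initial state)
Step 1

Tracing q:
Initial: q = 0
After step 1: q = -1 ← first occurrence
After step 2: q = -1
After step 3: q = -1
After step 4: q = 7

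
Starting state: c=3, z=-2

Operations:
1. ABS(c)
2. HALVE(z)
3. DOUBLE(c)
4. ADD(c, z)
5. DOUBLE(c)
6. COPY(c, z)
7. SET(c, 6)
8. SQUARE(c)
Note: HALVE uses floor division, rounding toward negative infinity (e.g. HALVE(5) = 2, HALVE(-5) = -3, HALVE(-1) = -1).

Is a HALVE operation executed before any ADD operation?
Yes

First HALVE: step 2
First ADD: step 4
Since 2 < 4, HALVE comes first.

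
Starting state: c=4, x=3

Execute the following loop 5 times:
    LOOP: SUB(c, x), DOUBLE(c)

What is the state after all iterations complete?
c=-58, x=3

Iteration trace:
Start: c=4, x=3
After iteration 1: c=2, x=3
After iteration 2: c=-2, x=3
After iteration 3: c=-10, x=3
After iteration 4: c=-26, x=3
After iteration 5: c=-58, x=3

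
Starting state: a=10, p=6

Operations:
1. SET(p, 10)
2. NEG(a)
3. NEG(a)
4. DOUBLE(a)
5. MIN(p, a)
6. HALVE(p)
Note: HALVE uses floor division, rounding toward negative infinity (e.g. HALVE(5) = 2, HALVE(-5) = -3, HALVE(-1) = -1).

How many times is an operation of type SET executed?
1

Counting SET operations:
Step 1: SET(p, 10) ← SET
Total: 1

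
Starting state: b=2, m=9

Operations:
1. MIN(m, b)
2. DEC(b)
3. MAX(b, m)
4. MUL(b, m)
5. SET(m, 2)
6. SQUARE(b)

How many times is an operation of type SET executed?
1

Counting SET operations:
Step 5: SET(m, 2) ← SET
Total: 1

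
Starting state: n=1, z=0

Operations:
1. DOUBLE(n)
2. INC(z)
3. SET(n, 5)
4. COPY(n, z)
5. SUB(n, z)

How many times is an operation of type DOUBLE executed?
1

Counting DOUBLE operations:
Step 1: DOUBLE(n) ← DOUBLE
Total: 1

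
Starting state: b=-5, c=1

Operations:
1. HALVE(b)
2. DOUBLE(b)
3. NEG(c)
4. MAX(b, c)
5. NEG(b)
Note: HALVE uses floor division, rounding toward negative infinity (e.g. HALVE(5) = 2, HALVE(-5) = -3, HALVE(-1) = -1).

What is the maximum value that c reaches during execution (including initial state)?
1

Values of c at each step:
Initial: c = 1 ← maximum
After step 1: c = 1
After step 2: c = 1
After step 3: c = -1
After step 4: c = -1
After step 5: c = -1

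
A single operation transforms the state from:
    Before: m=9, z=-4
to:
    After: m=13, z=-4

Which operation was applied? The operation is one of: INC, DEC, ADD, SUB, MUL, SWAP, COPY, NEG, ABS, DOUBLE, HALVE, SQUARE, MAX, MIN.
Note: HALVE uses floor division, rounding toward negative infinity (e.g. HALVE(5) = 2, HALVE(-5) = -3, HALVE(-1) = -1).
SUB(m, z)

Analyzing the change:
Before: m=9, z=-4
After: m=13, z=-4
Variable m changed from 9 to 13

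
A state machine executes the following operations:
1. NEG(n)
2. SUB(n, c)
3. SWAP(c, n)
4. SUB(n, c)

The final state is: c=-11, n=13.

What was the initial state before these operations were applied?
c=2, n=9

Working backwards:
Final state: c=-11, n=13
Before step 4 (SUB(n, c)): c=-11, n=2
Before step 3 (SWAP(c, n)): c=2, n=-11
Before step 2 (SUB(n, c)): c=2, n=-9
Before step 1 (NEG(n)): c=2, n=9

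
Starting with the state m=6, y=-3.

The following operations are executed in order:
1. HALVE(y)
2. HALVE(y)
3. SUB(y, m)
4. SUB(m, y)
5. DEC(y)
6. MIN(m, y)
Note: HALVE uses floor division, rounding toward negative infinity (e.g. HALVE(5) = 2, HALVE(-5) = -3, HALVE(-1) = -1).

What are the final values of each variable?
{m: -8, y: -8}

Step-by-step execution:
Initial: m=6, y=-3
After step 1 (HALVE(y)): m=6, y=-2
After step 2 (HALVE(y)): m=6, y=-1
After step 3 (SUB(y, m)): m=6, y=-7
After step 4 (SUB(m, y)): m=13, y=-7
After step 5 (DEC(y)): m=13, y=-8
After step 6 (MIN(m, y)): m=-8, y=-8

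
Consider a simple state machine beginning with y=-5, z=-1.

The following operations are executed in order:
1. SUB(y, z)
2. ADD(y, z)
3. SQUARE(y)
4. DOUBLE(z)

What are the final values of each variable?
{y: 25, z: -2}

Step-by-step execution:
Initial: y=-5, z=-1
After step 1 (SUB(y, z)): y=-4, z=-1
After step 2 (ADD(y, z)): y=-5, z=-1
After step 3 (SQUARE(y)): y=25, z=-1
After step 4 (DOUBLE(z)): y=25, z=-2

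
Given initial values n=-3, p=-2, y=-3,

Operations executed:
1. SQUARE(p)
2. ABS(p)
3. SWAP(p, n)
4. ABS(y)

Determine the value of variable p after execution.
p = -3

Tracing execution:
Step 1: SQUARE(p) → p = 4
Step 2: ABS(p) → p = 4
Step 3: SWAP(p, n) → p = -3
Step 4: ABS(y) → p = -3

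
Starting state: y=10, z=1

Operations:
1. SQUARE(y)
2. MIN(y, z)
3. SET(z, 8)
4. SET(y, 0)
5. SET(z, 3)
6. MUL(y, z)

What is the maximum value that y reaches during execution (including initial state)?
100

Values of y at each step:
Initial: y = 10
After step 1: y = 100 ← maximum
After step 2: y = 1
After step 3: y = 1
After step 4: y = 0
After step 5: y = 0
After step 6: y = 0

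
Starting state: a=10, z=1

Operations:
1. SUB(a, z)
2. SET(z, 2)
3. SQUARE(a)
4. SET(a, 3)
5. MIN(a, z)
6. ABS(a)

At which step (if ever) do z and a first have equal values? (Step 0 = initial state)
Step 5

z and a first become equal after step 5.

Comparing values at each step:
Initial: z=1, a=10
After step 1: z=1, a=9
After step 2: z=2, a=9
After step 3: z=2, a=81
After step 4: z=2, a=3
After step 5: z=2, a=2 ← equal!
After step 6: z=2, a=2 ← equal!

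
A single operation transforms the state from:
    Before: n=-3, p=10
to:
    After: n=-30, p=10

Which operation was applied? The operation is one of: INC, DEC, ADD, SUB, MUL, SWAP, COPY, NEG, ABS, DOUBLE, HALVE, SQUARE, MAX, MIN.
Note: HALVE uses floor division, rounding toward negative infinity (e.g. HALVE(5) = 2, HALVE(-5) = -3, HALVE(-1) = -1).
MUL(n, p)

Analyzing the change:
Before: n=-3, p=10
After: n=-30, p=10
Variable n changed from -3 to -30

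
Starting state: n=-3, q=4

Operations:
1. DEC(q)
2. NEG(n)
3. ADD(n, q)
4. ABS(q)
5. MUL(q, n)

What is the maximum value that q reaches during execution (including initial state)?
18

Values of q at each step:
Initial: q = 4
After step 1: q = 3
After step 2: q = 3
After step 3: q = 3
After step 4: q = 3
After step 5: q = 18 ← maximum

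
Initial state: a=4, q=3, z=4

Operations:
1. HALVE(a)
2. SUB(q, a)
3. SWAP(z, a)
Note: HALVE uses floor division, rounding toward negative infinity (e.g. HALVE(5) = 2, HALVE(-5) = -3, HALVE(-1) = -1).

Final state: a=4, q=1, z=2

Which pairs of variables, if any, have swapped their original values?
None

Comparing initial and final values:
q: 3 → 1
z: 4 → 2
a: 4 → 4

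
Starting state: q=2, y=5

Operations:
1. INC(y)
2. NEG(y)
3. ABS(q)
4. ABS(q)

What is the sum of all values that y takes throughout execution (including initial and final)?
-7

Values of y at each step:
Initial: y = 5
After step 1: y = 6
After step 2: y = -6
After step 3: y = -6
After step 4: y = -6
Sum = 5 + 6 + -6 + -6 + -6 = -7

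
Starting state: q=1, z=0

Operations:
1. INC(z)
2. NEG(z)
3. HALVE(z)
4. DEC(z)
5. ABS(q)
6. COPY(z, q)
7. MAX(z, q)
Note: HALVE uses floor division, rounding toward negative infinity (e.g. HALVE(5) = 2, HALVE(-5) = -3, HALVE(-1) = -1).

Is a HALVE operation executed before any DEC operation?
Yes

First HALVE: step 3
First DEC: step 4
Since 3 < 4, HALVE comes first.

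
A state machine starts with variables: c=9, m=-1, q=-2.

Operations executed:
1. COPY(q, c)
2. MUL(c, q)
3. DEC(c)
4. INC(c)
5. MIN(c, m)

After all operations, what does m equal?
m = -1

Tracing execution:
Step 1: COPY(q, c) → m = -1
Step 2: MUL(c, q) → m = -1
Step 3: DEC(c) → m = -1
Step 4: INC(c) → m = -1
Step 5: MIN(c, m) → m = -1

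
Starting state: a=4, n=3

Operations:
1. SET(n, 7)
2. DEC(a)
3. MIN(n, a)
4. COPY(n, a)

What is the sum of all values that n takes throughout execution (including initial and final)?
23

Values of n at each step:
Initial: n = 3
After step 1: n = 7
After step 2: n = 7
After step 3: n = 3
After step 4: n = 3
Sum = 3 + 7 + 7 + 3 + 3 = 23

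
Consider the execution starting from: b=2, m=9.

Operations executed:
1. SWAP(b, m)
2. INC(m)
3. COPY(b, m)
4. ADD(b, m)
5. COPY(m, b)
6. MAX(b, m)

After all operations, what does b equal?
b = 6

Tracing execution:
Step 1: SWAP(b, m) → b = 9
Step 2: INC(m) → b = 9
Step 3: COPY(b, m) → b = 3
Step 4: ADD(b, m) → b = 6
Step 5: COPY(m, b) → b = 6
Step 6: MAX(b, m) → b = 6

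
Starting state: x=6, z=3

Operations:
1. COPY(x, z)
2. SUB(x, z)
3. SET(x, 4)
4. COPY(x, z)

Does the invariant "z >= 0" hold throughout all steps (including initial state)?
Yes

The invariant holds at every step.

State at each step:
Initial: x=6, z=3
After step 1: x=3, z=3
After step 2: x=0, z=3
After step 3: x=4, z=3
After step 4: x=3, z=3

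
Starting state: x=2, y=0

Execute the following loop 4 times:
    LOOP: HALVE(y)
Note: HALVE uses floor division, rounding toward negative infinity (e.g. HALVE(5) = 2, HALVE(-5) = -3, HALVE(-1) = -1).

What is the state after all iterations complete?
x=2, y=0

Iteration trace:
Start: x=2, y=0
After iteration 1: x=2, y=0
After iteration 2: x=2, y=0
After iteration 3: x=2, y=0
After iteration 4: x=2, y=0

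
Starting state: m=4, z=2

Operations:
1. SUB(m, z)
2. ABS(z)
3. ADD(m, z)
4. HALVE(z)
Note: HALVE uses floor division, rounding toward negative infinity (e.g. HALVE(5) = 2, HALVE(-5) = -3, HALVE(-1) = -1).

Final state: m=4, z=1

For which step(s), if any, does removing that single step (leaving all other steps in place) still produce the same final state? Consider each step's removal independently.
Step(s) 2

Testing removal of each single step:
Without step 1: final = m=6, z=1 (different)
Without step 2: final = m=4, z=1 (same)
Without step 3: final = m=2, z=1 (different)
Without step 4: final = m=4, z=2 (different)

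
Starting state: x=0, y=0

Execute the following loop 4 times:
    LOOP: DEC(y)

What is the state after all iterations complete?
x=0, y=-4

Iteration trace:
Start: x=0, y=0
After iteration 1: x=0, y=-1
After iteration 2: x=0, y=-2
After iteration 3: x=0, y=-3
After iteration 4: x=0, y=-4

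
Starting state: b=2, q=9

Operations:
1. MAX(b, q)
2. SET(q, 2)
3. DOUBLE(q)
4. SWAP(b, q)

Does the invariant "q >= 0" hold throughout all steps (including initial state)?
Yes

The invariant holds at every step.

State at each step:
Initial: b=2, q=9
After step 1: b=9, q=9
After step 2: b=9, q=2
After step 3: b=9, q=4
After step 4: b=4, q=9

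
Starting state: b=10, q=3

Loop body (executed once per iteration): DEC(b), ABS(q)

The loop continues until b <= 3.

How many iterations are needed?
7

Tracing iterations:
Initial: b=10, q=3
After iteration 1: b=9, q=3
After iteration 2: b=8, q=3
After iteration 3: b=7, q=3
After iteration 4: b=6, q=3
After iteration 5: b=5, q=3
After iteration 6: b=4, q=3
After iteration 7: b=3, q=3
b <= 3 now holds, so the loop exits after 7 iterations.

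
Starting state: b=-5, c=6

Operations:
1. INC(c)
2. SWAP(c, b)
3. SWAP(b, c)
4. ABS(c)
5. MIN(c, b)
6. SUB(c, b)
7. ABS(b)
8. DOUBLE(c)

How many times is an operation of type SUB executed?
1

Counting SUB operations:
Step 6: SUB(c, b) ← SUB
Total: 1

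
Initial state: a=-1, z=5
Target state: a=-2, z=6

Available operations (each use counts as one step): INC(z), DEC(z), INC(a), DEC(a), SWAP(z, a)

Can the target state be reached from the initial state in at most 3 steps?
Yes

Path (2 steps): INC(z) → DEC(a)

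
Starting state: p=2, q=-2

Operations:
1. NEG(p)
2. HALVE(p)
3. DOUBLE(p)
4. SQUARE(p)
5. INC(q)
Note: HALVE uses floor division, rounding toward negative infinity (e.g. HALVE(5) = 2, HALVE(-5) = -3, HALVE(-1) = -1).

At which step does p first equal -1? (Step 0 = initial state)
Step 2

Tracing p:
Initial: p = 2
After step 1: p = -2
After step 2: p = -1 ← first occurrence
After step 3: p = -2
After step 4: p = 4
After step 5: p = 4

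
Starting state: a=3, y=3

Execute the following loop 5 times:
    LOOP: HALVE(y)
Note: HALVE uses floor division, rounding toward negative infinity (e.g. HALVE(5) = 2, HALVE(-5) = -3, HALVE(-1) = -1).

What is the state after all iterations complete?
a=3, y=0

Iteration trace:
Start: a=3, y=3
After iteration 1: a=3, y=1
After iteration 2: a=3, y=0
After iteration 3: a=3, y=0
After iteration 4: a=3, y=0
After iteration 5: a=3, y=0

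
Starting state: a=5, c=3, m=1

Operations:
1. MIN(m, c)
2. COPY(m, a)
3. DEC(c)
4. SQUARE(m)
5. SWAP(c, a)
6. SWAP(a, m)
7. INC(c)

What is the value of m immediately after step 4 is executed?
m = 25

Tracing m through execution:
Initial: m = 1
After step 1 (MIN(m, c)): m = 1
After step 2 (COPY(m, a)): m = 5
After step 3 (DEC(c)): m = 5
After step 4 (SQUARE(m)): m = 25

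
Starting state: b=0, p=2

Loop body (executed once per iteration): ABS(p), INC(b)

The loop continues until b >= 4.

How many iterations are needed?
4

Tracing iterations:
Initial: b=0, p=2
After iteration 1: b=1, p=2
After iteration 2: b=2, p=2
After iteration 3: b=3, p=2
After iteration 4: b=4, p=2
b >= 4 now holds, so the loop exits after 4 iterations.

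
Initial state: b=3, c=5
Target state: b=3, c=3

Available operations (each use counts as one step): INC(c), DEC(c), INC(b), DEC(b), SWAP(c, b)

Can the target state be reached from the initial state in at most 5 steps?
Yes

Path (2 steps): DEC(c) → DEC(c)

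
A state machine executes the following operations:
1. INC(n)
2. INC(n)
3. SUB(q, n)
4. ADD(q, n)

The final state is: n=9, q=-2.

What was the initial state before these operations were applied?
n=7, q=-2

Working backwards:
Final state: n=9, q=-2
Before step 4 (ADD(q, n)): n=9, q=-11
Before step 3 (SUB(q, n)): n=9, q=-2
Before step 2 (INC(n)): n=8, q=-2
Before step 1 (INC(n)): n=7, q=-2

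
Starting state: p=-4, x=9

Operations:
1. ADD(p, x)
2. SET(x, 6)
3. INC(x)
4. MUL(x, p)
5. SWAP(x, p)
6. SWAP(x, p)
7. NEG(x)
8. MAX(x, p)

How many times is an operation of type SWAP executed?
2

Counting SWAP operations:
Step 5: SWAP(x, p) ← SWAP
Step 6: SWAP(x, p) ← SWAP
Total: 2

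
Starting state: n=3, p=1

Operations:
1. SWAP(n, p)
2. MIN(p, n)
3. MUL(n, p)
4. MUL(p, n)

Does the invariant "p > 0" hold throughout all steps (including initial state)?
Yes

The invariant holds at every step.

State at each step:
Initial: n=3, p=1
After step 1: n=1, p=3
After step 2: n=1, p=1
After step 3: n=1, p=1
After step 4: n=1, p=1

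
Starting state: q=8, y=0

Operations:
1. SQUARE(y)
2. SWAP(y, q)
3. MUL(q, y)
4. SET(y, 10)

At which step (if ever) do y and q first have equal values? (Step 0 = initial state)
Never

y and q never become equal during execution.

Comparing values at each step:
Initial: y=0, q=8
After step 1: y=0, q=8
After step 2: y=8, q=0
After step 3: y=8, q=0
After step 4: y=10, q=0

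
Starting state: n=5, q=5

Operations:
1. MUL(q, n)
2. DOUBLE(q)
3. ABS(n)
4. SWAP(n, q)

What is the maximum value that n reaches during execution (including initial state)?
50

Values of n at each step:
Initial: n = 5
After step 1: n = 5
After step 2: n = 5
After step 3: n = 5
After step 4: n = 50 ← maximum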